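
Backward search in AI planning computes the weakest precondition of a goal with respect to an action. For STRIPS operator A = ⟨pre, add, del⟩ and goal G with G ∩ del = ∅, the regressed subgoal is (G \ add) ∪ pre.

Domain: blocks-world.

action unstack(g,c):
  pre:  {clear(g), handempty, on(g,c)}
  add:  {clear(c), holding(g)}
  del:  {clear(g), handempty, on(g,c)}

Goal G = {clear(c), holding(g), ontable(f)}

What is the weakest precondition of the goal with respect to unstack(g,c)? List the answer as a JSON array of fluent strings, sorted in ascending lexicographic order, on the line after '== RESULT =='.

Compute (G \ add) ∪ pre:
  G ∩ del = {}  (empty — regression defined)
  G \ add = {clear(c), holding(g), ontable(f)} \ {clear(c), holding(g)} = {ontable(f)}
  ∪ pre   = {ontable(f)} ∪ {clear(g), handempty, on(g,c)}
          = {clear(g), handempty, on(g,c), ontable(f)}

== RESULT ==
["clear(g)", "handempty", "on(g,c)", "ontable(f)"]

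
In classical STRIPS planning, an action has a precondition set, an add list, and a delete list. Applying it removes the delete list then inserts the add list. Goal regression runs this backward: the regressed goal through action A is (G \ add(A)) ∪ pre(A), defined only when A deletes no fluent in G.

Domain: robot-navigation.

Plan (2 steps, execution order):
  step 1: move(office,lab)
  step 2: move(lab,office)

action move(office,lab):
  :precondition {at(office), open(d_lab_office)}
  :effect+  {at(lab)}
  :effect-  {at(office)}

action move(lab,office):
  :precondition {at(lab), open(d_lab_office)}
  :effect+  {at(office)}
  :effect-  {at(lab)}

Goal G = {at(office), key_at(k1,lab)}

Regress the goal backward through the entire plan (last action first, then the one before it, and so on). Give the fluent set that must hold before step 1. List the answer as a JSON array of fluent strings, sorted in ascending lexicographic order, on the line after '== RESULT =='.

Work backward from the goal:
  through step 2 (move(lab,office)): drop {at(office)}, keep {key_at(k1,lab)}, require {at(lab), open(d_lab_office)}
    → {at(lab), key_at(k1,lab), open(d_lab_office)}
  through step 1 (move(office,lab)): drop {at(lab)}, keep {key_at(k1,lab), open(d_lab_office)}, require {at(office), open(d_lab_office)}
    → {at(office), key_at(k1,lab), open(d_lab_office)}

== RESULT ==
["at(office)", "key_at(k1,lab)", "open(d_lab_office)"]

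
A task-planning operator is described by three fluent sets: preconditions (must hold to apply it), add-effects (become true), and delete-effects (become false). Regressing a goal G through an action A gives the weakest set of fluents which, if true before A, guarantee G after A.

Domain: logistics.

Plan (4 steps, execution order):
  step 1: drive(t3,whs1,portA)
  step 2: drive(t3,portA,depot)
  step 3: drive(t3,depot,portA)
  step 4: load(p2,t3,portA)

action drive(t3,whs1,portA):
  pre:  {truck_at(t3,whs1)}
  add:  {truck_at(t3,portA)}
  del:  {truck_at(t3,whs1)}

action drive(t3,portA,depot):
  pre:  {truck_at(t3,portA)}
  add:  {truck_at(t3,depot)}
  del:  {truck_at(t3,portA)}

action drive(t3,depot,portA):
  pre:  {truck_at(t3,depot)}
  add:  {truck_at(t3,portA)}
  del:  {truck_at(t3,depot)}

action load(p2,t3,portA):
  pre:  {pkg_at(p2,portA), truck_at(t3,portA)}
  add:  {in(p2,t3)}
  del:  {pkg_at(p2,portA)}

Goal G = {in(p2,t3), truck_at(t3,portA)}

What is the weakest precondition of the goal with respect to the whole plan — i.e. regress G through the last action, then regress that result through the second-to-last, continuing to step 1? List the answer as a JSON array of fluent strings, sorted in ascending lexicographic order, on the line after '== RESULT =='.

Regress step by step:
  through step 4 (load(p2,t3,portA)): drop {in(p2,t3)}, keep {truck_at(t3,portA)}, require {pkg_at(p2,portA), truck_at(t3,portA)}
    → {pkg_at(p2,portA), truck_at(t3,portA)}
  through step 3 (drive(t3,depot,portA)): drop {truck_at(t3,portA)}, keep {pkg_at(p2,portA)}, require {truck_at(t3,depot)}
    → {pkg_at(p2,portA), truck_at(t3,depot)}
  through step 2 (drive(t3,portA,depot)): drop {truck_at(t3,depot)}, keep {pkg_at(p2,portA)}, require {truck_at(t3,portA)}
    → {pkg_at(p2,portA), truck_at(t3,portA)}
  through step 1 (drive(t3,whs1,portA)): drop {truck_at(t3,portA)}, keep {pkg_at(p2,portA)}, require {truck_at(t3,whs1)}
    → {pkg_at(p2,portA), truck_at(t3,whs1)}

== RESULT ==
["pkg_at(p2,portA)", "truck_at(t3,whs1)"]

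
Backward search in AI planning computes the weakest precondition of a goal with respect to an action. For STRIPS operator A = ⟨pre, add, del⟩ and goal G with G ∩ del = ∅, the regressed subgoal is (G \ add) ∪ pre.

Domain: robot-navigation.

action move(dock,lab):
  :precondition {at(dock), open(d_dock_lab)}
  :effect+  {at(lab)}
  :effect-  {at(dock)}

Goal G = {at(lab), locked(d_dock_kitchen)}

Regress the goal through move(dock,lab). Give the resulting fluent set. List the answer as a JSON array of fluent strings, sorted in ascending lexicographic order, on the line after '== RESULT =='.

Regress:
  G ∩ del = {}  (empty — regression defined)
  G \ add = {at(lab), locked(d_dock_kitchen)} \ {at(lab)} = {locked(d_dock_kitchen)}
  ∪ pre   = {locked(d_dock_kitchen)} ∪ {at(dock), open(d_dock_lab)}
          = {at(dock), locked(d_dock_kitchen), open(d_dock_lab)}

== RESULT ==
["at(dock)", "locked(d_dock_kitchen)", "open(d_dock_lab)"]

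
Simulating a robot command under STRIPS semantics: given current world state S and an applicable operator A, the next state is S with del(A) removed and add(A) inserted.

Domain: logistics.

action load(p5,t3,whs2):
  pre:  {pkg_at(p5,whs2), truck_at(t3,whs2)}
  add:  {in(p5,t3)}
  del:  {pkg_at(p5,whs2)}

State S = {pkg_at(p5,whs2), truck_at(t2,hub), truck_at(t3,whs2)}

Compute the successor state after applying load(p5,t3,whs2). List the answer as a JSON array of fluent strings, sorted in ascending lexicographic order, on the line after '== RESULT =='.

Compute (S \ del) ∪ add:
  pre ⊆ S: {pkg_at(p5,whs2), truck_at(t3,whs2)} ⊆ S  — applicable
  S \ del = {truck_at(t2,hub), truck_at(t3,whs2)}
  ∪ add   = {in(p5,t3), truck_at(t2,hub), truck_at(t3,whs2)}

== RESULT ==
["in(p5,t3)", "truck_at(t2,hub)", "truck_at(t3,whs2)"]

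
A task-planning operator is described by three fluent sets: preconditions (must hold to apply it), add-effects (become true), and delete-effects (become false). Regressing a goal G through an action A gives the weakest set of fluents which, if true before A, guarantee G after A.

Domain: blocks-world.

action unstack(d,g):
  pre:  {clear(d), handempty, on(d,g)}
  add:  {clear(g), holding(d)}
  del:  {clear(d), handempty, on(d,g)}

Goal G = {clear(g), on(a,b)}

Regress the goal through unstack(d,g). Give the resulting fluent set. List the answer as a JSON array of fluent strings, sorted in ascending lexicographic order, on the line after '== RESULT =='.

Regress:
  G ∩ del = {}  (empty — regression defined)
  G \ add = {clear(g), on(a,b)} \ {clear(g), holding(d)} = {on(a,b)}
  ∪ pre   = {on(a,b)} ∪ {clear(d), handempty, on(d,g)}
          = {clear(d), handempty, on(a,b), on(d,g)}

== RESULT ==
["clear(d)", "handempty", "on(a,b)", "on(d,g)"]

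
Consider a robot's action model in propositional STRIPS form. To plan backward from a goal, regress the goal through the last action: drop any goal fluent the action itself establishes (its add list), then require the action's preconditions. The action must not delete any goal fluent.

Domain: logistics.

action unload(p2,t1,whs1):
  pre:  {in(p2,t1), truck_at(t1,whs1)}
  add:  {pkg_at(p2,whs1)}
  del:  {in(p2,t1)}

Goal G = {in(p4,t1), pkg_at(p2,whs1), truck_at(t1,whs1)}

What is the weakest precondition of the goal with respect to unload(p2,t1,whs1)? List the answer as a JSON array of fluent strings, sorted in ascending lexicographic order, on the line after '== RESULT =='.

Compute (G \ add) ∪ pre:
  G ∩ del = {}  (empty — regression defined)
  G \ add = {in(p4,t1), pkg_at(p2,whs1), truck_at(t1,whs1)} \ {pkg_at(p2,whs1)} = {in(p4,t1), truck_at(t1,whs1)}
  ∪ pre   = {in(p4,t1), truck_at(t1,whs1)} ∪ {in(p2,t1), truck_at(t1,whs1)}
          = {in(p2,t1), in(p4,t1), truck_at(t1,whs1)}

== RESULT ==
["in(p2,t1)", "in(p4,t1)", "truck_at(t1,whs1)"]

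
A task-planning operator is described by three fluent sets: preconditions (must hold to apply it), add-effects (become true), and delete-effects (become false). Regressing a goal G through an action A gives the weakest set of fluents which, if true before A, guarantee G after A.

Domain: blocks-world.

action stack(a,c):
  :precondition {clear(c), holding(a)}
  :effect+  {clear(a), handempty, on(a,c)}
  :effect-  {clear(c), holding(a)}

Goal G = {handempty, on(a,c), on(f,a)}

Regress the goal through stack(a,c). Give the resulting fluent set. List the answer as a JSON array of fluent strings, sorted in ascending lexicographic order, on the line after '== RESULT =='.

Regress:
  G ∩ del = {}  (empty — regression defined)
  G \ add = {handempty, on(a,c), on(f,a)} \ {clear(a), handempty, on(a,c)} = {on(f,a)}
  ∪ pre   = {on(f,a)} ∪ {clear(c), holding(a)}
          = {clear(c), holding(a), on(f,a)}

== RESULT ==
["clear(c)", "holding(a)", "on(f,a)"]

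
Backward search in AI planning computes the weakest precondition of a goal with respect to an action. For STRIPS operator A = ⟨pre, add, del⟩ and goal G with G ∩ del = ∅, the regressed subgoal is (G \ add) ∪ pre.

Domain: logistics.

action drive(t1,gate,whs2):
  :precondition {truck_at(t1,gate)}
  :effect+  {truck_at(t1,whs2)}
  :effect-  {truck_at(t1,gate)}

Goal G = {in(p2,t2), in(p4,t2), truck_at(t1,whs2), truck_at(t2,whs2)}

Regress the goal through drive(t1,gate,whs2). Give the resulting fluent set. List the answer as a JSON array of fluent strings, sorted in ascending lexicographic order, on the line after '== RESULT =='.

Compute (G \ add) ∪ pre:
  G ∩ del = {}  (empty — regression defined)
  G \ add = {in(p2,t2), in(p4,t2), truck_at(t1,whs2), truck_at(t2,whs2)} \ {truck_at(t1,whs2)} = {in(p2,t2), in(p4,t2), truck_at(t2,whs2)}
  ∪ pre   = {in(p2,t2), in(p4,t2), truck_at(t2,whs2)} ∪ {truck_at(t1,gate)}
          = {in(p2,t2), in(p4,t2), truck_at(t1,gate), truck_at(t2,whs2)}

== RESULT ==
["in(p2,t2)", "in(p4,t2)", "truck_at(t1,gate)", "truck_at(t2,whs2)"]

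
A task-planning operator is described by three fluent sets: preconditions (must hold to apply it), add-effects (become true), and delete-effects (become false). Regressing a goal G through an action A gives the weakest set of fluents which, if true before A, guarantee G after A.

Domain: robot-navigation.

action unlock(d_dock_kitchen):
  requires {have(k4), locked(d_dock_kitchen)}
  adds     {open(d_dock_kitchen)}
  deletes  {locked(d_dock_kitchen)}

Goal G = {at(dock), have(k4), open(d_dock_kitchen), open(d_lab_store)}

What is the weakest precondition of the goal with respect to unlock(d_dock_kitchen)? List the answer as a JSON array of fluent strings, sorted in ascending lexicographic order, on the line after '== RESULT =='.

Compute (G \ add) ∪ pre:
  G ∩ del = {}  (empty — regression defined)
  G \ add = {at(dock), have(k4), open(d_dock_kitchen), open(d_lab_store)} \ {open(d_dock_kitchen)} = {at(dock), have(k4), open(d_lab_store)}
  ∪ pre   = {at(dock), have(k4), open(d_lab_store)} ∪ {have(k4), locked(d_dock_kitchen)}
          = {at(dock), have(k4), locked(d_dock_kitchen), open(d_lab_store)}

== RESULT ==
["at(dock)", "have(k4)", "locked(d_dock_kitchen)", "open(d_lab_store)"]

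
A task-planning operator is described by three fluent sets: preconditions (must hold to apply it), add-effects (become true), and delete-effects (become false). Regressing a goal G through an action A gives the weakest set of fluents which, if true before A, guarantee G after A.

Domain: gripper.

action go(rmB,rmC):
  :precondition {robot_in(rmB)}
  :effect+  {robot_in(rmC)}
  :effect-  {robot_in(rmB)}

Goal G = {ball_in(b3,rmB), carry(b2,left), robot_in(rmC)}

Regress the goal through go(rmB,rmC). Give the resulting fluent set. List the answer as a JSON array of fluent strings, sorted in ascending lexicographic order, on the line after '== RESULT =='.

Regress:
  G ∩ del = {}  (empty — regression defined)
  G \ add = {ball_in(b3,rmB), carry(b2,left), robot_in(rmC)} \ {robot_in(rmC)} = {ball_in(b3,rmB), carry(b2,left)}
  ∪ pre   = {ball_in(b3,rmB), carry(b2,left)} ∪ {robot_in(rmB)}
          = {ball_in(b3,rmB), carry(b2,left), robot_in(rmB)}

== RESULT ==
["ball_in(b3,rmB)", "carry(b2,left)", "robot_in(rmB)"]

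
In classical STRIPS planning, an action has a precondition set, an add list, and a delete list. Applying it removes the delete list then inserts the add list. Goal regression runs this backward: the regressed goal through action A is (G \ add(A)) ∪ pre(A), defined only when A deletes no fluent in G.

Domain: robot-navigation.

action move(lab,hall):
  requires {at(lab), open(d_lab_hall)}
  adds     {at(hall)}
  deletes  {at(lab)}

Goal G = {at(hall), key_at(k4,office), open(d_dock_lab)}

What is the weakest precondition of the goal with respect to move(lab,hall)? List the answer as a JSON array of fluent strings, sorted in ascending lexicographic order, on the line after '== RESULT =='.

Compute (G \ add) ∪ pre:
  G ∩ del = {}  (empty — regression defined)
  G \ add = {at(hall), key_at(k4,office), open(d_dock_lab)} \ {at(hall)} = {key_at(k4,office), open(d_dock_lab)}
  ∪ pre   = {key_at(k4,office), open(d_dock_lab)} ∪ {at(lab), open(d_lab_hall)}
          = {at(lab), key_at(k4,office), open(d_dock_lab), open(d_lab_hall)}

== RESULT ==
["at(lab)", "key_at(k4,office)", "open(d_dock_lab)", "open(d_lab_hall)"]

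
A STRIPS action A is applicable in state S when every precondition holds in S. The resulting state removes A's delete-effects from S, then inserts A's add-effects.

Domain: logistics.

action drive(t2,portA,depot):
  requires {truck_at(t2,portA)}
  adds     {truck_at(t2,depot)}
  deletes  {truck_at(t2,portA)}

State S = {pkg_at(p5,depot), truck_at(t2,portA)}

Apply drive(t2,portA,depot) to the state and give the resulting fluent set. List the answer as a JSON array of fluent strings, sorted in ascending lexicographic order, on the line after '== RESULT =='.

Compute (S \ del) ∪ add:
  pre ⊆ S: {truck_at(t2,portA)} ⊆ S  — applicable
  S \ del = {pkg_at(p5,depot)}
  ∪ add   = {pkg_at(p5,depot), truck_at(t2,depot)}

== RESULT ==
["pkg_at(p5,depot)", "truck_at(t2,depot)"]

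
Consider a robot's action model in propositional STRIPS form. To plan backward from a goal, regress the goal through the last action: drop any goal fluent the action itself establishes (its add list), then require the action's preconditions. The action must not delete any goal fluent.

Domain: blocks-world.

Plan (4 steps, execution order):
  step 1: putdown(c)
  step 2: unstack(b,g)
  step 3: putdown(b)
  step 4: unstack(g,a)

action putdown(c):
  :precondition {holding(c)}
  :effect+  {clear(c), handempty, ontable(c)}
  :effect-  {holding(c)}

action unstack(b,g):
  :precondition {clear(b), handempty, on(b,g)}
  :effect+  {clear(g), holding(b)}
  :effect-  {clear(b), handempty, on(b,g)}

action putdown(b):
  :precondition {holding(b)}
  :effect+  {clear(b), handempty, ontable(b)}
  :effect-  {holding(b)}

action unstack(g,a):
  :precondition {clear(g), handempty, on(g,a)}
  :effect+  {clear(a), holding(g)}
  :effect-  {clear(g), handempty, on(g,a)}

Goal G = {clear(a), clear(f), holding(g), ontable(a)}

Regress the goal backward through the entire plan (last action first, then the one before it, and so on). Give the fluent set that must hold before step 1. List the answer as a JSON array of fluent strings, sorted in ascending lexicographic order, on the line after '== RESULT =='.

Regress step by step:
  through step 4 (unstack(g,a)): drop {clear(a), holding(g)}, keep {clear(f), ontable(a)}, require {clear(g), handempty, on(g,a)}
    → {clear(f), clear(g), handempty, on(g,a), ontable(a)}
  through step 3 (putdown(b)): drop {handempty}, keep {clear(f), clear(g), on(g,a), ontable(a)}, require {holding(b)}
    → {clear(f), clear(g), holding(b), on(g,a), ontable(a)}
  through step 2 (unstack(b,g)): drop {clear(g), holding(b)}, keep {clear(f), on(g,a), ontable(a)}, require {clear(b), handempty, on(b,g)}
    → {clear(b), clear(f), handempty, on(b,g), on(g,a), ontable(a)}
  through step 1 (putdown(c)): drop {handempty}, keep {clear(b), clear(f), on(b,g), on(g,a), ontable(a)}, require {holding(c)}
    → {clear(b), clear(f), holding(c), on(b,g), on(g,a), ontable(a)}

== RESULT ==
["clear(b)", "clear(f)", "holding(c)", "on(b,g)", "on(g,a)", "ontable(a)"]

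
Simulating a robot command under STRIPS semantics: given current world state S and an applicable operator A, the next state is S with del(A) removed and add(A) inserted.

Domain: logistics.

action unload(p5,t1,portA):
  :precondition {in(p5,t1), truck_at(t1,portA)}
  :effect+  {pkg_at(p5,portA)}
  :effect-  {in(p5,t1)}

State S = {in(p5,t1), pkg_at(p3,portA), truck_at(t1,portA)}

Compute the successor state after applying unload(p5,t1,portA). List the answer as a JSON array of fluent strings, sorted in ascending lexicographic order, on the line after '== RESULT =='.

Progress:
  pre ⊆ S: {in(p5,t1), truck_at(t1,portA)} ⊆ S  — applicable
  S \ del = {pkg_at(p3,portA), truck_at(t1,portA)}
  ∪ add   = {pkg_at(p3,portA), pkg_at(p5,portA), truck_at(t1,portA)}

== RESULT ==
["pkg_at(p3,portA)", "pkg_at(p5,portA)", "truck_at(t1,portA)"]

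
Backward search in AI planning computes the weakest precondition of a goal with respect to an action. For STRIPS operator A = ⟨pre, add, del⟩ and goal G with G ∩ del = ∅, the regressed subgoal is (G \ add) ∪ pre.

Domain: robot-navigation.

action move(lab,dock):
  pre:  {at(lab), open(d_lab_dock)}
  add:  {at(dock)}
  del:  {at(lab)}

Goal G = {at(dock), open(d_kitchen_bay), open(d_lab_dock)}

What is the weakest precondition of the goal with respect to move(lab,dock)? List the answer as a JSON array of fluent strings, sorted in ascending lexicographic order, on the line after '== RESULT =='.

Regress:
  G ∩ del = {}  (empty — regression defined)
  G \ add = {at(dock), open(d_kitchen_bay), open(d_lab_dock)} \ {at(dock)} = {open(d_kitchen_bay), open(d_lab_dock)}
  ∪ pre   = {open(d_kitchen_bay), open(d_lab_dock)} ∪ {at(lab), open(d_lab_dock)}
          = {at(lab), open(d_kitchen_bay), open(d_lab_dock)}

== RESULT ==
["at(lab)", "open(d_kitchen_bay)", "open(d_lab_dock)"]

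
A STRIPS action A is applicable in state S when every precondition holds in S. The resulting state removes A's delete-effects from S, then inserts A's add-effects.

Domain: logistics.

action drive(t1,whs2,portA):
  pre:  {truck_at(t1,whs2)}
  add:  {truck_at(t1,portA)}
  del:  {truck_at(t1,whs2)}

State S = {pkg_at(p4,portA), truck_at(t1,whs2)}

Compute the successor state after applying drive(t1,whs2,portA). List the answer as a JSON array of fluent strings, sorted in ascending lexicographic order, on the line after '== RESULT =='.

Progress:
  pre ⊆ S: {truck_at(t1,whs2)} ⊆ S  — applicable
  S \ del = {pkg_at(p4,portA)}
  ∪ add   = {pkg_at(p4,portA), truck_at(t1,portA)}

== RESULT ==
["pkg_at(p4,portA)", "truck_at(t1,portA)"]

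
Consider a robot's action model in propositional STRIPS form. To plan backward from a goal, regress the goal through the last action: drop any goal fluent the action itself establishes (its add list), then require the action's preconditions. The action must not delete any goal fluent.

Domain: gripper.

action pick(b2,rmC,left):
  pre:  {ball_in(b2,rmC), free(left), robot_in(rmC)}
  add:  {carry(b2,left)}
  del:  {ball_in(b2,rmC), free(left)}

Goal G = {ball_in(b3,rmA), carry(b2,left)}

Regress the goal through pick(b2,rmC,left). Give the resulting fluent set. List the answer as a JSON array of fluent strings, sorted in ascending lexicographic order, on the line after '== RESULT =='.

Regress:
  G ∩ del = {}  (empty — regression defined)
  G \ add = {ball_in(b3,rmA), carry(b2,left)} \ {carry(b2,left)} = {ball_in(b3,rmA)}
  ∪ pre   = {ball_in(b3,rmA)} ∪ {ball_in(b2,rmC), free(left), robot_in(rmC)}
          = {ball_in(b2,rmC), ball_in(b3,rmA), free(left), robot_in(rmC)}

== RESULT ==
["ball_in(b2,rmC)", "ball_in(b3,rmA)", "free(left)", "robot_in(rmC)"]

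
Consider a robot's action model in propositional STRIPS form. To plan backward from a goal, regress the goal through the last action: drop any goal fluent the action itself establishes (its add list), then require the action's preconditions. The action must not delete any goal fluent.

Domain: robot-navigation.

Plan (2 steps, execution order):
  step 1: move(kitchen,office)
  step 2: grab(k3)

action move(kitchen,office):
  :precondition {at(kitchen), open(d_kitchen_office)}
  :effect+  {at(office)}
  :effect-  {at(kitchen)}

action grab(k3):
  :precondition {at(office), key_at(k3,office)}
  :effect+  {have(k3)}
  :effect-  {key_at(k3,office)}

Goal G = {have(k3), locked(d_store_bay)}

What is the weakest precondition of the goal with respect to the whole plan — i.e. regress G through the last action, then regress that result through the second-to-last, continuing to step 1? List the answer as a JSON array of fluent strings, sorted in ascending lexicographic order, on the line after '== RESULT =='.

Work backward from the goal:
  through step 2 (grab(k3)): drop {have(k3)}, keep {locked(d_store_bay)}, require {at(office), key_at(k3,office)}
    → {at(office), key_at(k3,office), locked(d_store_bay)}
  through step 1 (move(kitchen,office)): drop {at(office)}, keep {key_at(k3,office), locked(d_store_bay)}, require {at(kitchen), open(d_kitchen_office)}
    → {at(kitchen), key_at(k3,office), locked(d_store_bay), open(d_kitchen_office)}

== RESULT ==
["at(kitchen)", "key_at(k3,office)", "locked(d_store_bay)", "open(d_kitchen_office)"]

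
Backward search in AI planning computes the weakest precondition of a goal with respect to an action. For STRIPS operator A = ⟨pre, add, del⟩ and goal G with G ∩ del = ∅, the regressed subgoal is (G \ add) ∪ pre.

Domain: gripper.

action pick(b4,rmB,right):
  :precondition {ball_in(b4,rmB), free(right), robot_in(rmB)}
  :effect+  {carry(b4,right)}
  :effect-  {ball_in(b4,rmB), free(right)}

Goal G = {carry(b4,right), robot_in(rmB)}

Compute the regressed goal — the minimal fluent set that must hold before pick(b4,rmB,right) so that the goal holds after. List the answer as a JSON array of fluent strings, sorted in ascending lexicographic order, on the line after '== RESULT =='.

Regress:
  G ∩ del = {}  (empty — regression defined)
  G \ add = {carry(b4,right), robot_in(rmB)} \ {carry(b4,right)} = {robot_in(rmB)}
  ∪ pre   = {robot_in(rmB)} ∪ {ball_in(b4,rmB), free(right), robot_in(rmB)}
          = {ball_in(b4,rmB), free(right), robot_in(rmB)}

== RESULT ==
["ball_in(b4,rmB)", "free(right)", "robot_in(rmB)"]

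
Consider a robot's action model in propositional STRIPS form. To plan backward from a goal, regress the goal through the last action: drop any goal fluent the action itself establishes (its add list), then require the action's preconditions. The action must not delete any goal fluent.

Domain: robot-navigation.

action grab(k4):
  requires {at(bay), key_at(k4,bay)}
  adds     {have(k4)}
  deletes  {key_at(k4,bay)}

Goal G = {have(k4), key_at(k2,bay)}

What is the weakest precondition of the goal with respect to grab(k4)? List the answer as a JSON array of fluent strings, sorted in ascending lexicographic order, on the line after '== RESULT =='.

Regress:
  G ∩ del = {}  (empty — regression defined)
  G \ add = {have(k4), key_at(k2,bay)} \ {have(k4)} = {key_at(k2,bay)}
  ∪ pre   = {key_at(k2,bay)} ∪ {at(bay), key_at(k4,bay)}
          = {at(bay), key_at(k2,bay), key_at(k4,bay)}

== RESULT ==
["at(bay)", "key_at(k2,bay)", "key_at(k4,bay)"]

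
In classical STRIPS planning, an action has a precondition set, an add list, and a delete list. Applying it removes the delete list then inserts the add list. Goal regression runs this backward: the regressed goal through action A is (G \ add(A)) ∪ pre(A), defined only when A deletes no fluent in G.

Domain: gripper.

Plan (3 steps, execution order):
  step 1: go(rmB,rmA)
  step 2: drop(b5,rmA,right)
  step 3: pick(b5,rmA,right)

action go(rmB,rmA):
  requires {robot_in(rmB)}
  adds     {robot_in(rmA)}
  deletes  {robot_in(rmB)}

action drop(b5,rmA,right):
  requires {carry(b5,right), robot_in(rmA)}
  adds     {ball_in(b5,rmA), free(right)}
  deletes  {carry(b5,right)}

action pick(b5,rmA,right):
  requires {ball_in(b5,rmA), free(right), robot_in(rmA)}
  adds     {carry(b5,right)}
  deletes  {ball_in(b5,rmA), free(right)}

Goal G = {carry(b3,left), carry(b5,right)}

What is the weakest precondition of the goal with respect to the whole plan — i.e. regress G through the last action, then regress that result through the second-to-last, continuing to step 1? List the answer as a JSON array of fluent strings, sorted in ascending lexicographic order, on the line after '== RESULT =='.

Work backward from the goal:
  through step 3 (pick(b5,rmA,right)): drop {carry(b5,right)}, keep {carry(b3,left)}, require {ball_in(b5,rmA), free(right), robot_in(rmA)}
    → {ball_in(b5,rmA), carry(b3,left), free(right), robot_in(rmA)}
  through step 2 (drop(b5,rmA,right)): drop {ball_in(b5,rmA), free(right)}, keep {carry(b3,left), robot_in(rmA)}, require {carry(b5,right), robot_in(rmA)}
    → {carry(b3,left), carry(b5,right), robot_in(rmA)}
  through step 1 (go(rmB,rmA)): drop {robot_in(rmA)}, keep {carry(b3,left), carry(b5,right)}, require {robot_in(rmB)}
    → {carry(b3,left), carry(b5,right), robot_in(rmB)}

== RESULT ==
["carry(b3,left)", "carry(b5,right)", "robot_in(rmB)"]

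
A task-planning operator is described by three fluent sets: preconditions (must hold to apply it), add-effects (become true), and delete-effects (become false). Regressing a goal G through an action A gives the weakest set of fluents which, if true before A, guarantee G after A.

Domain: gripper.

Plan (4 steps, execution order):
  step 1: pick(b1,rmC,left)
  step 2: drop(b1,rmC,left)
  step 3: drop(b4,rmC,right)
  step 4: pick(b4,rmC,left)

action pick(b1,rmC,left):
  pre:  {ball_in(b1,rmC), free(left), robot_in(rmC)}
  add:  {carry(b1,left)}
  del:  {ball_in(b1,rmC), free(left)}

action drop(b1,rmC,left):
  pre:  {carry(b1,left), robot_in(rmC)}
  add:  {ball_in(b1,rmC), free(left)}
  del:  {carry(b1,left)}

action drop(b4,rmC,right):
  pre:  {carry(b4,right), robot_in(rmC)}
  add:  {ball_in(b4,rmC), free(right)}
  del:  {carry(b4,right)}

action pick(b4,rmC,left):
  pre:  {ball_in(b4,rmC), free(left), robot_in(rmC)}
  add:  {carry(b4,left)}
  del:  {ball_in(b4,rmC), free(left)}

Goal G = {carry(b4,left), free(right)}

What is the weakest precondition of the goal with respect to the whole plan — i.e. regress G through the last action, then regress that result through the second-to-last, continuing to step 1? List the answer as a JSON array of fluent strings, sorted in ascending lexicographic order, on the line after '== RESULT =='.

Regress step by step:
  through step 4 (pick(b4,rmC,left)): drop {carry(b4,left)}, keep {free(right)}, require {ball_in(b4,rmC), free(left), robot_in(rmC)}
    → {ball_in(b4,rmC), free(left), free(right), robot_in(rmC)}
  through step 3 (drop(b4,rmC,right)): drop {ball_in(b4,rmC), free(right)}, keep {free(left), robot_in(rmC)}, require {carry(b4,right), robot_in(rmC)}
    → {carry(b4,right), free(left), robot_in(rmC)}
  through step 2 (drop(b1,rmC,left)): drop {free(left)}, keep {carry(b4,right), robot_in(rmC)}, require {carry(b1,left), robot_in(rmC)}
    → {carry(b1,left), carry(b4,right), robot_in(rmC)}
  through step 1 (pick(b1,rmC,left)): drop {carry(b1,left)}, keep {carry(b4,right), robot_in(rmC)}, require {ball_in(b1,rmC), free(left), robot_in(rmC)}
    → {ball_in(b1,rmC), carry(b4,right), free(left), robot_in(rmC)}

== RESULT ==
["ball_in(b1,rmC)", "carry(b4,right)", "free(left)", "robot_in(rmC)"]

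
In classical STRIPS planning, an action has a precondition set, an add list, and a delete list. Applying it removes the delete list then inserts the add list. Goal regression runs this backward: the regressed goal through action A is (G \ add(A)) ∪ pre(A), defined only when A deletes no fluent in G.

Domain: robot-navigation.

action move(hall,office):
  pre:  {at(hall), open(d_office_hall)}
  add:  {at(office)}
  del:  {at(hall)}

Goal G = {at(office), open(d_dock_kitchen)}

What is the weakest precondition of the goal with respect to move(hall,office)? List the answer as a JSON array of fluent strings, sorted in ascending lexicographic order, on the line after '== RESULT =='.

Regress:
  G ∩ del = {}  (empty — regression defined)
  G \ add = {at(office), open(d_dock_kitchen)} \ {at(office)} = {open(d_dock_kitchen)}
  ∪ pre   = {open(d_dock_kitchen)} ∪ {at(hall), open(d_office_hall)}
          = {at(hall), open(d_dock_kitchen), open(d_office_hall)}

== RESULT ==
["at(hall)", "open(d_dock_kitchen)", "open(d_office_hall)"]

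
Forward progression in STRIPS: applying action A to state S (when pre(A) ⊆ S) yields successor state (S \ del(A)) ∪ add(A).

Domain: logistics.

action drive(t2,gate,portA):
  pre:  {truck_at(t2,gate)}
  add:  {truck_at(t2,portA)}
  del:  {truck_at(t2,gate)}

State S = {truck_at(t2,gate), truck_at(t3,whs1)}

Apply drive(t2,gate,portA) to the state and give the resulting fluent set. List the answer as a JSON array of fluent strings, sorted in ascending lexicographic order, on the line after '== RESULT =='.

Progress:
  pre ⊆ S: {truck_at(t2,gate)} ⊆ S  — applicable
  S \ del = {truck_at(t3,whs1)}
  ∪ add   = {truck_at(t2,portA), truck_at(t3,whs1)}

== RESULT ==
["truck_at(t2,portA)", "truck_at(t3,whs1)"]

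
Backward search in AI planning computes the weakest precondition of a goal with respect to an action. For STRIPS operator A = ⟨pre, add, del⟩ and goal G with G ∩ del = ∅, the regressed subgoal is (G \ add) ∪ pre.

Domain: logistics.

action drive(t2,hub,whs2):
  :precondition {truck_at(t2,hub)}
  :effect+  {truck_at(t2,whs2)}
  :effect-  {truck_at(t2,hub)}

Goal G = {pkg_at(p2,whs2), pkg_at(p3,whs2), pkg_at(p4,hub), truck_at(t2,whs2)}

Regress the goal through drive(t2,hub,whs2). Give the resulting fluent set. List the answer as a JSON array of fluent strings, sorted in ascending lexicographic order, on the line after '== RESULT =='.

Compute (G \ add) ∪ pre:
  G ∩ del = {}  (empty — regression defined)
  G \ add = {pkg_at(p2,whs2), pkg_at(p3,whs2), pkg_at(p4,hub), truck_at(t2,whs2)} \ {truck_at(t2,whs2)} = {pkg_at(p2,whs2), pkg_at(p3,whs2), pkg_at(p4,hub)}
  ∪ pre   = {pkg_at(p2,whs2), pkg_at(p3,whs2), pkg_at(p4,hub)} ∪ {truck_at(t2,hub)}
          = {pkg_at(p2,whs2), pkg_at(p3,whs2), pkg_at(p4,hub), truck_at(t2,hub)}

== RESULT ==
["pkg_at(p2,whs2)", "pkg_at(p3,whs2)", "pkg_at(p4,hub)", "truck_at(t2,hub)"]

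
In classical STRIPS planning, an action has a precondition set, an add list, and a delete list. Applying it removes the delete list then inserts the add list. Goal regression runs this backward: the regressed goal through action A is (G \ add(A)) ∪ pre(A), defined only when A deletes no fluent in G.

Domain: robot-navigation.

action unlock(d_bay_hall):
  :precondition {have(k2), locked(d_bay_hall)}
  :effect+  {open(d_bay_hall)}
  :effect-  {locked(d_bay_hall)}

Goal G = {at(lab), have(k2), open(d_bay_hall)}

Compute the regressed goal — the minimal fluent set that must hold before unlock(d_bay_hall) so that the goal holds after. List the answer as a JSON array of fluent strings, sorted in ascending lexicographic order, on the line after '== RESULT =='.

Regress:
  G ∩ del = {}  (empty — regression defined)
  G \ add = {at(lab), have(k2), open(d_bay_hall)} \ {open(d_bay_hall)} = {at(lab), have(k2)}
  ∪ pre   = {at(lab), have(k2)} ∪ {have(k2), locked(d_bay_hall)}
          = {at(lab), have(k2), locked(d_bay_hall)}

== RESULT ==
["at(lab)", "have(k2)", "locked(d_bay_hall)"]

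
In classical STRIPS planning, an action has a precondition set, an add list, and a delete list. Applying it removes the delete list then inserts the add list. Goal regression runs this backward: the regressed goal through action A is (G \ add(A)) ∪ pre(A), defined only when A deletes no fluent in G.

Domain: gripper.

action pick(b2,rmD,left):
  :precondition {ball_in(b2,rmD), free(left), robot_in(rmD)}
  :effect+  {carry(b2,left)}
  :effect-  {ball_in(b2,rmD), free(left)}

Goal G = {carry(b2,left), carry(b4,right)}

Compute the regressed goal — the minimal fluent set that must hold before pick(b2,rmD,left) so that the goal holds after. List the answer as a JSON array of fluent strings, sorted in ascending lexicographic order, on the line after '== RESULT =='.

Compute (G \ add) ∪ pre:
  G ∩ del = {}  (empty — regression defined)
  G \ add = {carry(b2,left), carry(b4,right)} \ {carry(b2,left)} = {carry(b4,right)}
  ∪ pre   = {carry(b4,right)} ∪ {ball_in(b2,rmD), free(left), robot_in(rmD)}
          = {ball_in(b2,rmD), carry(b4,right), free(left), robot_in(rmD)}

== RESULT ==
["ball_in(b2,rmD)", "carry(b4,right)", "free(left)", "robot_in(rmD)"]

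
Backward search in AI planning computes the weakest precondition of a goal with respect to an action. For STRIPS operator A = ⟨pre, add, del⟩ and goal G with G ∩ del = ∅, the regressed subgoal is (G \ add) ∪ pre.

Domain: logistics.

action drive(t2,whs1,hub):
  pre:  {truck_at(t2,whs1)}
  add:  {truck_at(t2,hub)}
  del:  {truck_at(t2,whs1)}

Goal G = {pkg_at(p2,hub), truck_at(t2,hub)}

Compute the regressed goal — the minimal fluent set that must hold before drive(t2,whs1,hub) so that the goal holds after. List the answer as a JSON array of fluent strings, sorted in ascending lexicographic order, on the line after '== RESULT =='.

Compute (G \ add) ∪ pre:
  G ∩ del = {}  (empty — regression defined)
  G \ add = {pkg_at(p2,hub), truck_at(t2,hub)} \ {truck_at(t2,hub)} = {pkg_at(p2,hub)}
  ∪ pre   = {pkg_at(p2,hub)} ∪ {truck_at(t2,whs1)}
          = {pkg_at(p2,hub), truck_at(t2,whs1)}

== RESULT ==
["pkg_at(p2,hub)", "truck_at(t2,whs1)"]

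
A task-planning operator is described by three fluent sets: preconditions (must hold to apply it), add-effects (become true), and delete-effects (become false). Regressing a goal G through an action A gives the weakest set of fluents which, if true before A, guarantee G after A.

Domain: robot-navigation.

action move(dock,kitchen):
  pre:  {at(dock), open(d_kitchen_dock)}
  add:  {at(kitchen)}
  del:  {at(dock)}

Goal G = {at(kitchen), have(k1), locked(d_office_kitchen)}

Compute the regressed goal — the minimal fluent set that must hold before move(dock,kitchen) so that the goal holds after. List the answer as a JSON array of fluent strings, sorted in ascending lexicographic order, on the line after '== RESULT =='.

Regress:
  G ∩ del = {}  (empty — regression defined)
  G \ add = {at(kitchen), have(k1), locked(d_office_kitchen)} \ {at(kitchen)} = {have(k1), locked(d_office_kitchen)}
  ∪ pre   = {have(k1), locked(d_office_kitchen)} ∪ {at(dock), open(d_kitchen_dock)}
          = {at(dock), have(k1), locked(d_office_kitchen), open(d_kitchen_dock)}

== RESULT ==
["at(dock)", "have(k1)", "locked(d_office_kitchen)", "open(d_kitchen_dock)"]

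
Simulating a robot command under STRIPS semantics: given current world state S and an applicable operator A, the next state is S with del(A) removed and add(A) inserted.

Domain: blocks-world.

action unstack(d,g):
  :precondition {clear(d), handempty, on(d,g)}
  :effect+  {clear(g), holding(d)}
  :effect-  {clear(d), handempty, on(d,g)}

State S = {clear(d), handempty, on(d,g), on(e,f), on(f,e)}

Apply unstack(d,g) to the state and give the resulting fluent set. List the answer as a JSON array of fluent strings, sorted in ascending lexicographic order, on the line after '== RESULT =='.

Progress:
  pre ⊆ S: {clear(d), handempty, on(d,g)} ⊆ S  — applicable
  S \ del = {on(e,f), on(f,e)}
  ∪ add   = {clear(g), holding(d), on(e,f), on(f,e)}

== RESULT ==
["clear(g)", "holding(d)", "on(e,f)", "on(f,e)"]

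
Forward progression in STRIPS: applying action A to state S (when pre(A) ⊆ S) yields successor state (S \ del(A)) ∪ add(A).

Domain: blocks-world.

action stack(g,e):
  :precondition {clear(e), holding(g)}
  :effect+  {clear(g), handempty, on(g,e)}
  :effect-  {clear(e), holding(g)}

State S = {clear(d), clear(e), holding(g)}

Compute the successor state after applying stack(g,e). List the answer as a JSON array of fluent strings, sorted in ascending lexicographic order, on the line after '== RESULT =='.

Compute (S \ del) ∪ add:
  pre ⊆ S: {clear(e), holding(g)} ⊆ S  — applicable
  S \ del = {clear(d)}
  ∪ add   = {clear(d), clear(g), handempty, on(g,e)}

== RESULT ==
["clear(d)", "clear(g)", "handempty", "on(g,e)"]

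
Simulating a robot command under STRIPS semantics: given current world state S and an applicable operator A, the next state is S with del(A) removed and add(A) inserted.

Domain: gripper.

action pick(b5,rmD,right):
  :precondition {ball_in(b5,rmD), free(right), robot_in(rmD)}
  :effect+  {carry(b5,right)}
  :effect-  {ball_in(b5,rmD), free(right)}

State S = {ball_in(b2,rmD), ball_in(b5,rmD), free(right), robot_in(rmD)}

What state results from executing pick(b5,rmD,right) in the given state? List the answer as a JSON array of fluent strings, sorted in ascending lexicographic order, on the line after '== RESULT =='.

Progress:
  pre ⊆ S: {ball_in(b5,rmD), free(right), robot_in(rmD)} ⊆ S  — applicable
  S \ del = {ball_in(b2,rmD), robot_in(rmD)}
  ∪ add   = {ball_in(b2,rmD), carry(b5,right), robot_in(rmD)}

== RESULT ==
["ball_in(b2,rmD)", "carry(b5,right)", "robot_in(rmD)"]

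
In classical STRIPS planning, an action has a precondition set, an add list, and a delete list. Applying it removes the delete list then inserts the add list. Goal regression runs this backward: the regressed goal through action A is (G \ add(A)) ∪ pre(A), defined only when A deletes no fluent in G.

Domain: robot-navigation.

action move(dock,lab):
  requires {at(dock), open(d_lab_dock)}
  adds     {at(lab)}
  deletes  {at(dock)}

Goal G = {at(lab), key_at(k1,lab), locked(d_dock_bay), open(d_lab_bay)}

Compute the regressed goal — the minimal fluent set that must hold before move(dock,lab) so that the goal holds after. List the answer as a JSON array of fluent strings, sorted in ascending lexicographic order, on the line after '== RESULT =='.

Regress:
  G ∩ del = {}  (empty — regression defined)
  G \ add = {at(lab), key_at(k1,lab), locked(d_dock_bay), open(d_lab_bay)} \ {at(lab)} = {key_at(k1,lab), locked(d_dock_bay), open(d_lab_bay)}
  ∪ pre   = {key_at(k1,lab), locked(d_dock_bay), open(d_lab_bay)} ∪ {at(dock), open(d_lab_dock)}
          = {at(dock), key_at(k1,lab), locked(d_dock_bay), open(d_lab_bay), open(d_lab_dock)}

== RESULT ==
["at(dock)", "key_at(k1,lab)", "locked(d_dock_bay)", "open(d_lab_bay)", "open(d_lab_dock)"]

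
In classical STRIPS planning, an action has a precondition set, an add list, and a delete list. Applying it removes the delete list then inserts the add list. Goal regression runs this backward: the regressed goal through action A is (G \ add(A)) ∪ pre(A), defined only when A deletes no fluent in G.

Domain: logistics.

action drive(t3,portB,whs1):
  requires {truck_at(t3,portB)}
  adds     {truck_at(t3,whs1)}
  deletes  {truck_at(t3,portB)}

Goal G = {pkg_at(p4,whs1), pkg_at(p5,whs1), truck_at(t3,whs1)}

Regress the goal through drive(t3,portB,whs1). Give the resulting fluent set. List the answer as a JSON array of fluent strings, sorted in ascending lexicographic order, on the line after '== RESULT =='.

Compute (G \ add) ∪ pre:
  G ∩ del = {}  (empty — regression defined)
  G \ add = {pkg_at(p4,whs1), pkg_at(p5,whs1), truck_at(t3,whs1)} \ {truck_at(t3,whs1)} = {pkg_at(p4,whs1), pkg_at(p5,whs1)}
  ∪ pre   = {pkg_at(p4,whs1), pkg_at(p5,whs1)} ∪ {truck_at(t3,portB)}
          = {pkg_at(p4,whs1), pkg_at(p5,whs1), truck_at(t3,portB)}

== RESULT ==
["pkg_at(p4,whs1)", "pkg_at(p5,whs1)", "truck_at(t3,portB)"]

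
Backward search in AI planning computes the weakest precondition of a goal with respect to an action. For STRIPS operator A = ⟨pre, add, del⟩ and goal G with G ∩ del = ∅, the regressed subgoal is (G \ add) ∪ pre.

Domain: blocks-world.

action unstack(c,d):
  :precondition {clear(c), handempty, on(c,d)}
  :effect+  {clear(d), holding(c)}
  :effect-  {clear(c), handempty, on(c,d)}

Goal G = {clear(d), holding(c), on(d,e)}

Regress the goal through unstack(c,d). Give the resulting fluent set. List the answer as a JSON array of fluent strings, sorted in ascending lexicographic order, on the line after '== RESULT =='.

Regress:
  G ∩ del = {}  (empty — regression defined)
  G \ add = {clear(d), holding(c), on(d,e)} \ {clear(d), holding(c)} = {on(d,e)}
  ∪ pre   = {on(d,e)} ∪ {clear(c), handempty, on(c,d)}
          = {clear(c), handempty, on(c,d), on(d,e)}

== RESULT ==
["clear(c)", "handempty", "on(c,d)", "on(d,e)"]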